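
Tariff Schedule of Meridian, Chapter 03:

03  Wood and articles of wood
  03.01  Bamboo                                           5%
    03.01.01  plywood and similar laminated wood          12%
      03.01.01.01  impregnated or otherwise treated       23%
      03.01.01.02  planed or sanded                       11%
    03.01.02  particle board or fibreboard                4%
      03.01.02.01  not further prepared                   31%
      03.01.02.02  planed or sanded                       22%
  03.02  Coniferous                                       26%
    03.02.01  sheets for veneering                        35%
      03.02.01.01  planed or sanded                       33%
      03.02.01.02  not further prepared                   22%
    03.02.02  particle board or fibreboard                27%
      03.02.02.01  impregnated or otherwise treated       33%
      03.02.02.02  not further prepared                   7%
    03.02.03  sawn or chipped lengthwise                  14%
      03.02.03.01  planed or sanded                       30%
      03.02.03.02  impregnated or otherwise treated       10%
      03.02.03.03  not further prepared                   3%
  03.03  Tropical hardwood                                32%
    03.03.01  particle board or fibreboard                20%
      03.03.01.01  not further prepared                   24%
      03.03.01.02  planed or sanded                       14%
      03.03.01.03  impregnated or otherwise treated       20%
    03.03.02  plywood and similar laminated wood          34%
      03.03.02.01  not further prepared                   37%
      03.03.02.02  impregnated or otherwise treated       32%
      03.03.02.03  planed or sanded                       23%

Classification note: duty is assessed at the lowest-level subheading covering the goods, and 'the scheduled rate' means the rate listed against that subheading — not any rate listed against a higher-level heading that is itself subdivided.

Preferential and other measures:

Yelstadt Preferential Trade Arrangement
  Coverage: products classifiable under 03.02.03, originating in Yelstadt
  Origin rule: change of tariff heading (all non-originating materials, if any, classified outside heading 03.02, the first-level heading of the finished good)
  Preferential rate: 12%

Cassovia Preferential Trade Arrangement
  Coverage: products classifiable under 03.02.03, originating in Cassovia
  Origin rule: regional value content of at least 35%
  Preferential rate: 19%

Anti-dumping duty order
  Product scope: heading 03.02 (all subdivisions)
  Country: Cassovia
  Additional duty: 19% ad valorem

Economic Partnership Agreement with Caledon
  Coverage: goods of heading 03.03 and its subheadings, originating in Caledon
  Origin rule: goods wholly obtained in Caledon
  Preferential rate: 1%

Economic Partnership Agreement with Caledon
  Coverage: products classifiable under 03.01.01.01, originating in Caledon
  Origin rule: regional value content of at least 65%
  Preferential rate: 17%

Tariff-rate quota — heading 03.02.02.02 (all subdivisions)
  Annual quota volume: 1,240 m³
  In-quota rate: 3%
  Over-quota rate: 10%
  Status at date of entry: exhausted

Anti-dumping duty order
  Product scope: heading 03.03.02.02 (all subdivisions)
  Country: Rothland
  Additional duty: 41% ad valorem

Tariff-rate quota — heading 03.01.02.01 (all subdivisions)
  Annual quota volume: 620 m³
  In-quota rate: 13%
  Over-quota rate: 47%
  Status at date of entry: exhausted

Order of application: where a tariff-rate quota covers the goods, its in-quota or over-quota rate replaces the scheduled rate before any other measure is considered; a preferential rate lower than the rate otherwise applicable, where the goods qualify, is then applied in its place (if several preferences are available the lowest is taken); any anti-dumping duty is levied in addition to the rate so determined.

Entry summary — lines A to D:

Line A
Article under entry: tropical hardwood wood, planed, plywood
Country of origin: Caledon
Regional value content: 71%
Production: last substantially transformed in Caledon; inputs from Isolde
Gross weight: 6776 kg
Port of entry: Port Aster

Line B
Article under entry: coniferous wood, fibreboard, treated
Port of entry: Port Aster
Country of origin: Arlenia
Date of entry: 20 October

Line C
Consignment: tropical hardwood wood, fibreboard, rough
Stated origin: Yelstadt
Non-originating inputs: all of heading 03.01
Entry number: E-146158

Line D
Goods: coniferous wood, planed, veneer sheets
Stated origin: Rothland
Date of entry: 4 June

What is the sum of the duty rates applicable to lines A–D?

Line A: tropical hardwood → 03.03; plywood → 03.03.02; planed → 03.03.02.03. Scheduled 23%. Caledon agreement on 03.03: not wholly obtained; Caledon agreement on 03.01.01.01: 03.03.02.03 not covered. → 23%.
Line B: coniferous → 03.02; fibreboard → 03.02.02; treated → 03.02.02.01. Scheduled 33%. No special measure applies. → 33%.
Line C: tropical hardwood → 03.03; fibreboard → 03.03.01; rough → 03.03.01.01. Scheduled 24%. Yelstadt agreement on 03.02.03: 03.03.01.01 not covered. → 24%.
Line D: coniferous → 03.02; veneer sheets → 03.02.01; planed → 03.02.01.01. Scheduled 33%. No special measure applies. → 33%.
Sum: 23% + 33% + 24% + 33% = 113%.

113%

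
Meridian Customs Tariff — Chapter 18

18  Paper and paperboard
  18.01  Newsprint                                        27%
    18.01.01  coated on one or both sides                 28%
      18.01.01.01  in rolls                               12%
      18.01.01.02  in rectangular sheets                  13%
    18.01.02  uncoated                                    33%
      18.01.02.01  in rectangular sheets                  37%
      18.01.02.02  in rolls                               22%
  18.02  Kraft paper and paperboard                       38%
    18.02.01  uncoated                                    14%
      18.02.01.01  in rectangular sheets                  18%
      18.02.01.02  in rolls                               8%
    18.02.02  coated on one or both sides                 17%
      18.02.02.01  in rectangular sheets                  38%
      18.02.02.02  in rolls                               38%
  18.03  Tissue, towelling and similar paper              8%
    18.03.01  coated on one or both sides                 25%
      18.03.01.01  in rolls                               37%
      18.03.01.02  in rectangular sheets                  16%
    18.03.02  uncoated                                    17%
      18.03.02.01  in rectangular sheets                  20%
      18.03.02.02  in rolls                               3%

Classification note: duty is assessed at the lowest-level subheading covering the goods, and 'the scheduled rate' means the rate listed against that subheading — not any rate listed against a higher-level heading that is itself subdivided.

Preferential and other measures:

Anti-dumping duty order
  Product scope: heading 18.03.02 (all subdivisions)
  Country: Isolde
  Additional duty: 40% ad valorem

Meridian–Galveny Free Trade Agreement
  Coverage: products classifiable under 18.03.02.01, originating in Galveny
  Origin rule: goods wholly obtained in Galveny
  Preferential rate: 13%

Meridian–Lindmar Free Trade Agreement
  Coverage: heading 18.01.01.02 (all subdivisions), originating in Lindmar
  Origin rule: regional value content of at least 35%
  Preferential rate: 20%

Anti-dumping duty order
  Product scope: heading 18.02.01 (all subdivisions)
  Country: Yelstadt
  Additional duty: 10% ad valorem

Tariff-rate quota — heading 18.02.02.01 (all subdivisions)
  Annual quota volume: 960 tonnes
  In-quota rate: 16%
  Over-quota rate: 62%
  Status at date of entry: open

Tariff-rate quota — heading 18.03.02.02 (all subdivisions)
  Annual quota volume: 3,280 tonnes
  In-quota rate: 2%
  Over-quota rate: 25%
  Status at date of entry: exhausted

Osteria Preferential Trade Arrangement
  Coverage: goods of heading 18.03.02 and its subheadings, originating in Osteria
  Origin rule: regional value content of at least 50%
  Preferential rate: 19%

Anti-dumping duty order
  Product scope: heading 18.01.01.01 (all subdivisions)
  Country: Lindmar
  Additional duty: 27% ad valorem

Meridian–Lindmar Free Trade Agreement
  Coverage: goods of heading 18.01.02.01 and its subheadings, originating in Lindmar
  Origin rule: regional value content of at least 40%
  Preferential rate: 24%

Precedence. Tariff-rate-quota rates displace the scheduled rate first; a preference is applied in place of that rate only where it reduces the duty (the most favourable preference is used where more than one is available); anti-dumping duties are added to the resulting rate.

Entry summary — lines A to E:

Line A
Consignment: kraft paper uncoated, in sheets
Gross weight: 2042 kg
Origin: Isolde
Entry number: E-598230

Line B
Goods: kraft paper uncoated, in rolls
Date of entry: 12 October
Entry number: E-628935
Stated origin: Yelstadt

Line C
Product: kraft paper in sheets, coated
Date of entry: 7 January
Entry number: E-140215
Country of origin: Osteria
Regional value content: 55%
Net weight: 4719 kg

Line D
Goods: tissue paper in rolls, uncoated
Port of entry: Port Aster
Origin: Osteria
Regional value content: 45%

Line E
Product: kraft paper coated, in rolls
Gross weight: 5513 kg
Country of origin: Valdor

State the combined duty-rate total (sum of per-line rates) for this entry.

115%

Line A: kraft paper → 18.02; uncoated → 18.02.01; in sheets → 18.02.01.01. Scheduled 18%. No special measure applies. → 18%.
Line B: kraft paper → 18.02; uncoated → 18.02.01; in rolls → 18.02.01.02. Scheduled 8%. anti-dumping (Yelstadt, 18.02.01): +10%; total 8% + 10% = 18%. → 18%.
Line C: kraft paper → 18.02; coated → 18.02.02; in sheets → 18.02.02.01. Scheduled 38%. quota on 18.02.02.01 open → in-quota 16%; Osteria agreement on 18.03.02: 18.02.02.01 not covered. → 16%.
Line D: tissue paper → 18.03; uncoated → 18.03.02; in rolls → 18.03.02.02. Scheduled 3%. quota on 18.03.02.02 exhausted → over-quota 25%; Osteria agreement on 18.03.02: RVC < 50%. → 25%.
Line E: kraft paper → 18.02; coated → 18.02.02; in rolls → 18.02.02.02. Scheduled 38%. No special measure applies. → 38%.
Sum: 18% + 18% + 16% + 25% + 38% = 115%.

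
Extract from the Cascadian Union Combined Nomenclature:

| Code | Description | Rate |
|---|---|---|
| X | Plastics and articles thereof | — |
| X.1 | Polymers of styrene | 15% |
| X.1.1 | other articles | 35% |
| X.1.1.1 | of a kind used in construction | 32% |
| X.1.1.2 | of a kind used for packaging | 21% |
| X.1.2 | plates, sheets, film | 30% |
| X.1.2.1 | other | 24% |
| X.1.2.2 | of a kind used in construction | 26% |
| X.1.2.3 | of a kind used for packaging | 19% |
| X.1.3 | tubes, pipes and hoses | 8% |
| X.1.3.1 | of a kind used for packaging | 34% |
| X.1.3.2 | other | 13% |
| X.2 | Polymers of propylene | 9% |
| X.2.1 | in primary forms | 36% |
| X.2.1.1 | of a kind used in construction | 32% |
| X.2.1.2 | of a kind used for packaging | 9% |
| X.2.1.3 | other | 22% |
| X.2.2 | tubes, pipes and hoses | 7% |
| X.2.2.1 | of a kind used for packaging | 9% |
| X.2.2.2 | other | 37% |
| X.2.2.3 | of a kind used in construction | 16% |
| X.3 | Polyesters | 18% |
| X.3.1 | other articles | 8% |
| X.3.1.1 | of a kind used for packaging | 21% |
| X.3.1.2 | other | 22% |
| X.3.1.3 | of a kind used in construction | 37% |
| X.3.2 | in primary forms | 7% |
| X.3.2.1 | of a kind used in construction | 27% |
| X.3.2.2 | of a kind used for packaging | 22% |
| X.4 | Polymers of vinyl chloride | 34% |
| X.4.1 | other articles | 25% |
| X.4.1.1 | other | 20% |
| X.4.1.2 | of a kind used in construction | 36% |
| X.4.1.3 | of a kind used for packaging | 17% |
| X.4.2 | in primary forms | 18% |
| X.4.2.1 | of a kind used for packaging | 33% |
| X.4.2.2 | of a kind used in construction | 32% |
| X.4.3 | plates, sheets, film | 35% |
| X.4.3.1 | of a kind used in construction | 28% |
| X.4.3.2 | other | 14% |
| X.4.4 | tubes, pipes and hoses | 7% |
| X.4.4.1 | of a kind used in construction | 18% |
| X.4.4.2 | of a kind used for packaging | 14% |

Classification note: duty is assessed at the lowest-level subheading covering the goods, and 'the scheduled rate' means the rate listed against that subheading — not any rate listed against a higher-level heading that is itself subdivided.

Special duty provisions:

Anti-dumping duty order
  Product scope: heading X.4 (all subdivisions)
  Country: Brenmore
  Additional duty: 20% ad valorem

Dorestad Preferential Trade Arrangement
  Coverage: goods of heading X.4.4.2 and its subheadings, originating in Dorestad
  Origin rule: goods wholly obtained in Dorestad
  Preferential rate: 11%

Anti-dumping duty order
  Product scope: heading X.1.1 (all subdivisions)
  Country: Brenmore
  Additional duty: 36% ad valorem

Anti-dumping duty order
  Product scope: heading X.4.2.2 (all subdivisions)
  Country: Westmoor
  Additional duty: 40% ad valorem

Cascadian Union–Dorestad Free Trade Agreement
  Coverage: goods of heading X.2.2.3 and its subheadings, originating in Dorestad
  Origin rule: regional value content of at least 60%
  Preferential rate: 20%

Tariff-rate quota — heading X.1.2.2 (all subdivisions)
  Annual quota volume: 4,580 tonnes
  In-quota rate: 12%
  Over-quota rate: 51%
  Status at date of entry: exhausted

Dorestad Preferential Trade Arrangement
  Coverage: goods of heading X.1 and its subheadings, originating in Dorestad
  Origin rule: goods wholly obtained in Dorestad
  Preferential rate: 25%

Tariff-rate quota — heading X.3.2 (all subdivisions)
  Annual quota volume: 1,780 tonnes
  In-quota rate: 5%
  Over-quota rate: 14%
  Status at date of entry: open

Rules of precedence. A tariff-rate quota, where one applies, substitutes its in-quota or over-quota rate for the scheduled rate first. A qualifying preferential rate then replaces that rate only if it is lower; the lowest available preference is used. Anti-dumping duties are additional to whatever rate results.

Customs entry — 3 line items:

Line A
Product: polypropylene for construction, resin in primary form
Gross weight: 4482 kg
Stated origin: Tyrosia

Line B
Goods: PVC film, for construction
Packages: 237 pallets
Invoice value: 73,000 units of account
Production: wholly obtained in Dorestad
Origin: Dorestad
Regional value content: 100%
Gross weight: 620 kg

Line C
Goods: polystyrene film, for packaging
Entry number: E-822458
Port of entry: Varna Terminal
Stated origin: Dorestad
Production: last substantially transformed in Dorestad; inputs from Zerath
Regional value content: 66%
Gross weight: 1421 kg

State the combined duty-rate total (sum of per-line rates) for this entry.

79%

Line A: polypropylene → X.2; resin in primary form → X.2.1; for construction → X.2.1.1. Scheduled 32%. No special measure applies. → 32%.
Line B: PVC → X.4; film → X.4.3; for construction → X.4.3.1. Scheduled 28%. Dorestad agreement on X.4.4.2: X.4.3.1 not covered; Dorestad agreement on X.2.2.3: X.4.3.1 not covered; Dorestad agreement on X.1: X.4.3.1 not covered. → 28%.
Line C: polystyrene → X.1; film → X.1.2; for packaging → X.1.2.3. Scheduled 19%. Dorestad agreement on X.4.4.2: X.1.2.3 not covered; Dorestad agreement on X.2.2.3: X.1.2.3 not covered; Dorestad agreement on X.1: not wholly obtained. → 19%.
Sum: 32% + 28% + 19% = 79%.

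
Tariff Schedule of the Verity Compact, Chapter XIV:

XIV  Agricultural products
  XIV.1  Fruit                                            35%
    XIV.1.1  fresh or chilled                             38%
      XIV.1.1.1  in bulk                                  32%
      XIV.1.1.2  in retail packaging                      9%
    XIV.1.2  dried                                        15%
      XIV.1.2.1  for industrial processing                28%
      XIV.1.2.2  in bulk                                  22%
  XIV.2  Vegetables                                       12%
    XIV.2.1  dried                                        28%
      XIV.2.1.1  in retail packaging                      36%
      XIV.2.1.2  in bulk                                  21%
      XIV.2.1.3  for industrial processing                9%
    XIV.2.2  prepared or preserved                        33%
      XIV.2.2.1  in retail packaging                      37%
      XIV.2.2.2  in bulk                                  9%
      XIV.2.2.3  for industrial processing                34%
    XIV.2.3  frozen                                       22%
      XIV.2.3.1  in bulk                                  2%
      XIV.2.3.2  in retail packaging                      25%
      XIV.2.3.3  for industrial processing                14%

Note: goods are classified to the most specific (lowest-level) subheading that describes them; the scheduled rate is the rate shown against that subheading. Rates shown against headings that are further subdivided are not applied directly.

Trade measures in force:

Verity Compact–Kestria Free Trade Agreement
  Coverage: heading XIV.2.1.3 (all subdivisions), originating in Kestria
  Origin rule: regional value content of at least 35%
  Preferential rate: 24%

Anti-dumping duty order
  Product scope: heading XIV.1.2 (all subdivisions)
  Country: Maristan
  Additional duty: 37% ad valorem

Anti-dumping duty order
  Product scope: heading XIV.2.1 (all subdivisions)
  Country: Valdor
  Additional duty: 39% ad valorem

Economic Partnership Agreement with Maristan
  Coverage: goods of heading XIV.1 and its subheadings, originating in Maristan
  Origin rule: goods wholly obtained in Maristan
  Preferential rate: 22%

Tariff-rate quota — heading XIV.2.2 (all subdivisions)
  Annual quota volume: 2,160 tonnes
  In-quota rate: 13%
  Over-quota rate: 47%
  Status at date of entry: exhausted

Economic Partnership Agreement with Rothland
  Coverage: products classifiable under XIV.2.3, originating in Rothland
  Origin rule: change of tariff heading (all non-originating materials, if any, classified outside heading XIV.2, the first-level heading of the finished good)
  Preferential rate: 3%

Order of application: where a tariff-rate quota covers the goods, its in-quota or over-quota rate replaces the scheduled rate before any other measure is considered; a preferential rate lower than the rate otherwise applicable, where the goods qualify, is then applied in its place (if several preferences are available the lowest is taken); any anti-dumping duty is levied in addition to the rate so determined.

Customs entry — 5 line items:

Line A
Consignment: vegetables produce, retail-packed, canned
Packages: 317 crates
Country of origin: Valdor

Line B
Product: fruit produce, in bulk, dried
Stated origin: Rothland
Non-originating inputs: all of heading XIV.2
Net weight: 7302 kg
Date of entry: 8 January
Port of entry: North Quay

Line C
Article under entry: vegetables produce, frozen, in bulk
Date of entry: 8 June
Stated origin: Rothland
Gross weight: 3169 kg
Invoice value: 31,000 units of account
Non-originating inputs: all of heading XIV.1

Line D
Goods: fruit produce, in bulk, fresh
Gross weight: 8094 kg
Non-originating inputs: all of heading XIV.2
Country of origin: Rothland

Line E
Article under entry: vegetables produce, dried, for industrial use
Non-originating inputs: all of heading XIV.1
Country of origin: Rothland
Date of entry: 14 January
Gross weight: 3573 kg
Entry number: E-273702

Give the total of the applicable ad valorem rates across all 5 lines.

Line A: vegetables → XIV.2; canned → XIV.2.2; retail-packed → XIV.2.2.1. Scheduled 37%. quota on XIV.2.2 exhausted → over-quota 47%. → 47%.
Line B: fruit → XIV.1; dried → XIV.1.2; in bulk → XIV.1.2.2. Scheduled 22%. Rothland agreement on XIV.2.3: XIV.1.2.2 not covered. → 22%.
Line C: vegetables → XIV.2; frozen → XIV.2.3; in bulk → XIV.2.3.1. Scheduled 2%. Rothland agreement on XIV.2.3: CTH met → 3% available; preference 3% not lower than 2% → no reduction. → 2%.
Line D: fruit → XIV.1; fresh → XIV.1.1; in bulk → XIV.1.1.1. Scheduled 32%. Rothland agreement on XIV.2.3: XIV.1.1.1 not covered. → 32%.
Line E: vegetables → XIV.2; dried → XIV.2.1; for industrial use → XIV.2.1.3. Scheduled 9%. Rothland agreement on XIV.2.3: XIV.2.1.3 not covered. → 9%.
Sum: 47% + 22% + 2% + 32% + 9% = 112%.

112%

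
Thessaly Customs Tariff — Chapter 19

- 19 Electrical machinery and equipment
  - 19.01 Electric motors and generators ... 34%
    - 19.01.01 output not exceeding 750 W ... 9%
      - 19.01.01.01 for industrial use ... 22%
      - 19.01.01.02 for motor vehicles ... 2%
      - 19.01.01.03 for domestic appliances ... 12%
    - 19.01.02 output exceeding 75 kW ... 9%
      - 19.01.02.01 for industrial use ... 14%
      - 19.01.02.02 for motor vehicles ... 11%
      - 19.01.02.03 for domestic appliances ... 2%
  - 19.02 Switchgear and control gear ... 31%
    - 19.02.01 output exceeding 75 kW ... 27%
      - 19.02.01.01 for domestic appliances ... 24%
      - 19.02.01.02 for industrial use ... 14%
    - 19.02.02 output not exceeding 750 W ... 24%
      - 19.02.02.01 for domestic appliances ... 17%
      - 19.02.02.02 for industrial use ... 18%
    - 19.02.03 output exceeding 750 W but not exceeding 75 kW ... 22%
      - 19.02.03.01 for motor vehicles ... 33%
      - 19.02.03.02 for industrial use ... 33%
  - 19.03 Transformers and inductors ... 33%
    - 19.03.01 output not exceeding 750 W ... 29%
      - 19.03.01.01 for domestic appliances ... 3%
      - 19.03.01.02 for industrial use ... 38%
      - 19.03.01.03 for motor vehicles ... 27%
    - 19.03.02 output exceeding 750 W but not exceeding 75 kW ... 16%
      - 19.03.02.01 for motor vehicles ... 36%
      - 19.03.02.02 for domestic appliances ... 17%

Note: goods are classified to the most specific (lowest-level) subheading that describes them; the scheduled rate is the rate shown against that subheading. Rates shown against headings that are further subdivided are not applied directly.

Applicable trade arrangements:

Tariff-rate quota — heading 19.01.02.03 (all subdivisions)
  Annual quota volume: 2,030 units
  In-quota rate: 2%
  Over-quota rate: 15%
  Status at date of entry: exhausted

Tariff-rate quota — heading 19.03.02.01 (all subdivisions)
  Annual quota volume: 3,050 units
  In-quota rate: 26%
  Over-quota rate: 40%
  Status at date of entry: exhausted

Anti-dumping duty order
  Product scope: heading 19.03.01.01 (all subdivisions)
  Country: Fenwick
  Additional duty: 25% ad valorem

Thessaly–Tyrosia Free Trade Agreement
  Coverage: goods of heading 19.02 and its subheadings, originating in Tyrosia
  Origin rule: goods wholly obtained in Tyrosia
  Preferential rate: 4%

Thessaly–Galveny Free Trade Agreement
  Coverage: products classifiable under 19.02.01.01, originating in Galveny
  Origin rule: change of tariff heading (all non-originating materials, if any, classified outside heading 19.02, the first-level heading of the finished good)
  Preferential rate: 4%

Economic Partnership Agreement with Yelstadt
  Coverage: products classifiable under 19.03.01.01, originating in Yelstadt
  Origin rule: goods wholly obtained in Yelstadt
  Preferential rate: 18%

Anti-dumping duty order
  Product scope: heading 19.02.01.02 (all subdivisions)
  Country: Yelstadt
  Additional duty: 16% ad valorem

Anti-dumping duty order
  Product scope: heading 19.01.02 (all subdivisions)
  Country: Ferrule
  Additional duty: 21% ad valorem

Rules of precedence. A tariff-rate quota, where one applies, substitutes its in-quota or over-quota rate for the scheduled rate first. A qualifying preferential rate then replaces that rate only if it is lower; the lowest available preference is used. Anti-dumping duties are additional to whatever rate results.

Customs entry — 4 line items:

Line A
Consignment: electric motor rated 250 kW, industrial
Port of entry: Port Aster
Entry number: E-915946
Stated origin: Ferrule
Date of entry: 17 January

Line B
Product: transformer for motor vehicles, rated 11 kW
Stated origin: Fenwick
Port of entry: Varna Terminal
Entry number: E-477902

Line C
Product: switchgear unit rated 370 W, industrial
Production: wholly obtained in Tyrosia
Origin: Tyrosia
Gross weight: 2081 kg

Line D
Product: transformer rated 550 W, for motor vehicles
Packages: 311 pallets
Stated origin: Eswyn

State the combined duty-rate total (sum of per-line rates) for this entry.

Line A: electric motor → 19.01; rated 250 kW → 19.01.02; industrial → 19.01.02.01. Scheduled 14%. anti-dumping (Ferrule, 19.01.02): +21%; total 14% + 21% = 35%. → 35%.
Line B: transformer → 19.03; rated 11 kW → 19.03.02; for motor vehicles → 19.03.02.01. Scheduled 36%. quota on 19.03.02.01 exhausted → over-quota 40%. → 40%.
Line C: switchgear unit → 19.02; rated 370 W → 19.02.02; industrial → 19.02.02.02. Scheduled 18%. Tyrosia agreement on 19.02: wholly obtained → 4% available; preferential 4%. → 4%.
Line D: transformer → 19.03; rated 550 W → 19.03.01; for motor vehicles → 19.03.01.03. Scheduled 27%. No special measure applies. → 27%.
Sum: 35% + 40% + 4% + 27% = 106%.

106%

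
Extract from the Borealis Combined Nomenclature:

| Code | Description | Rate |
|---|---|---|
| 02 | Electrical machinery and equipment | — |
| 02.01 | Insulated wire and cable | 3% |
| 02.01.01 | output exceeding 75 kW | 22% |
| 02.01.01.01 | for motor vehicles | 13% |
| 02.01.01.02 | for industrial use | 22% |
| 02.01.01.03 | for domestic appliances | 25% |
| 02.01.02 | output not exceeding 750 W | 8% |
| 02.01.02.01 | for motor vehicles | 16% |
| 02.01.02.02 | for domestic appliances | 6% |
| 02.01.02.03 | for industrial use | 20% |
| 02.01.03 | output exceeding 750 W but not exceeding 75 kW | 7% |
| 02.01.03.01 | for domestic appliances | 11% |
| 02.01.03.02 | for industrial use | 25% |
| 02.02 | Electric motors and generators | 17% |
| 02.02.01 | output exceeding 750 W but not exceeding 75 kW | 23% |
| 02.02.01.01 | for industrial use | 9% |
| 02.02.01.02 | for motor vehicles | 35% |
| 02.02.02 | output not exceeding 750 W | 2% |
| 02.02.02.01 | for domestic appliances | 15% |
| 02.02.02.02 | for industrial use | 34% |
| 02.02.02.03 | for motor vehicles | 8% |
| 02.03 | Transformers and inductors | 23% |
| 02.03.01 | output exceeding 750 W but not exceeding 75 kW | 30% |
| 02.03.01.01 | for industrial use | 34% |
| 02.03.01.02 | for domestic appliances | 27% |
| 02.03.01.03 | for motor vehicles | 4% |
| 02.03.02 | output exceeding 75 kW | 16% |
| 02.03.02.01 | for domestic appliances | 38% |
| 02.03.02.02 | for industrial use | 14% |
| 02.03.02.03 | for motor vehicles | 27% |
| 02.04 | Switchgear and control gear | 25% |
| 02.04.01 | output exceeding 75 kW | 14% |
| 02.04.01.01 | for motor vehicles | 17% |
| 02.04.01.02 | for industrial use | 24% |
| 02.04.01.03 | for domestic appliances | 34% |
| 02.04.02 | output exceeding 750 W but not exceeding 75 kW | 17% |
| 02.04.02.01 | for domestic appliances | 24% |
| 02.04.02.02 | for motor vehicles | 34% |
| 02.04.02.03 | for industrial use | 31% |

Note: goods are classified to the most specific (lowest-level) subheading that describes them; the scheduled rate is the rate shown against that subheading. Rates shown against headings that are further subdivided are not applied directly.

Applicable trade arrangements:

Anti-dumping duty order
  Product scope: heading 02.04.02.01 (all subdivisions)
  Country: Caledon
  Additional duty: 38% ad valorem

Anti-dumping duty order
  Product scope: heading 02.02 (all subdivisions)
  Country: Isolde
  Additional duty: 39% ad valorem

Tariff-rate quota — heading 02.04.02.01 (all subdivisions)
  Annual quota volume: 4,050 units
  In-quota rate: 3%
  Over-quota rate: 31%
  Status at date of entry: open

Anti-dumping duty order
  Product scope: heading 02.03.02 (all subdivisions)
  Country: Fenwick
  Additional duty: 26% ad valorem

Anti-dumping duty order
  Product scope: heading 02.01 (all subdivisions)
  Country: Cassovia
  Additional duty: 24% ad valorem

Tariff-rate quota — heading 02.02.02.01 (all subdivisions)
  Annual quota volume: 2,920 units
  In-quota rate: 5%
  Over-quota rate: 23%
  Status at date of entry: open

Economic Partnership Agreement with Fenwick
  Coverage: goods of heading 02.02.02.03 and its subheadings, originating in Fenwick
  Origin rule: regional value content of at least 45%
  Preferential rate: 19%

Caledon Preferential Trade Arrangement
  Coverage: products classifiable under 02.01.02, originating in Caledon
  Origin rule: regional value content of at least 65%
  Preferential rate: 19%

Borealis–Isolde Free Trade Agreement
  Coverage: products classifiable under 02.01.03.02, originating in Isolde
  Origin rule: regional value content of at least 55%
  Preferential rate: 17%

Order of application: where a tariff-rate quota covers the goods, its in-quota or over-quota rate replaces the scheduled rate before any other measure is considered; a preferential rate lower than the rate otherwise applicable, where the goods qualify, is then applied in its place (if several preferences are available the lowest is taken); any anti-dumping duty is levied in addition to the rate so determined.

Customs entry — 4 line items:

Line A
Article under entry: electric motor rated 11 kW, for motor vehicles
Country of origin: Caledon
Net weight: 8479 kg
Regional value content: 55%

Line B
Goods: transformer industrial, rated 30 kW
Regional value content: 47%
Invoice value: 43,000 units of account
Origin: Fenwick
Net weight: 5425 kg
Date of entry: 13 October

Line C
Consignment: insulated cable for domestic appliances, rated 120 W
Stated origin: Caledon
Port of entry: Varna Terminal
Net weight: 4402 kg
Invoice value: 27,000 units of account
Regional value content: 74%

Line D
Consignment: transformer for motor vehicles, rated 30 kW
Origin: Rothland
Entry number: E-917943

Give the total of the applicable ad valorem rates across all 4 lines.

79%

Line A: electric motor → 02.02; rated 11 kW → 02.02.01; for motor vehicles → 02.02.01.02. Scheduled 35%. Caledon agreement on 02.01.02: 02.02.01.02 not covered. → 35%.
Line B: transformer → 02.03; rated 30 kW → 02.03.01; industrial → 02.03.01.01. Scheduled 34%. Fenwick agreement on 02.02.02.03: 02.03.01.01 not covered. → 34%.
Line C: insulated cable → 02.01; rated 120 W → 02.01.02; for domestic appliances → 02.01.02.02. Scheduled 6%. Caledon agreement on 02.01.02: RVC ≥ 65% → 19% available; preference 19% not lower than 6% → no reduction. → 6%.
Line D: transformer → 02.03; rated 30 kW → 02.03.01; for motor vehicles → 02.03.01.03. Scheduled 4%. No special measure applies. → 4%.
Sum: 35% + 34% + 6% + 4% = 79%.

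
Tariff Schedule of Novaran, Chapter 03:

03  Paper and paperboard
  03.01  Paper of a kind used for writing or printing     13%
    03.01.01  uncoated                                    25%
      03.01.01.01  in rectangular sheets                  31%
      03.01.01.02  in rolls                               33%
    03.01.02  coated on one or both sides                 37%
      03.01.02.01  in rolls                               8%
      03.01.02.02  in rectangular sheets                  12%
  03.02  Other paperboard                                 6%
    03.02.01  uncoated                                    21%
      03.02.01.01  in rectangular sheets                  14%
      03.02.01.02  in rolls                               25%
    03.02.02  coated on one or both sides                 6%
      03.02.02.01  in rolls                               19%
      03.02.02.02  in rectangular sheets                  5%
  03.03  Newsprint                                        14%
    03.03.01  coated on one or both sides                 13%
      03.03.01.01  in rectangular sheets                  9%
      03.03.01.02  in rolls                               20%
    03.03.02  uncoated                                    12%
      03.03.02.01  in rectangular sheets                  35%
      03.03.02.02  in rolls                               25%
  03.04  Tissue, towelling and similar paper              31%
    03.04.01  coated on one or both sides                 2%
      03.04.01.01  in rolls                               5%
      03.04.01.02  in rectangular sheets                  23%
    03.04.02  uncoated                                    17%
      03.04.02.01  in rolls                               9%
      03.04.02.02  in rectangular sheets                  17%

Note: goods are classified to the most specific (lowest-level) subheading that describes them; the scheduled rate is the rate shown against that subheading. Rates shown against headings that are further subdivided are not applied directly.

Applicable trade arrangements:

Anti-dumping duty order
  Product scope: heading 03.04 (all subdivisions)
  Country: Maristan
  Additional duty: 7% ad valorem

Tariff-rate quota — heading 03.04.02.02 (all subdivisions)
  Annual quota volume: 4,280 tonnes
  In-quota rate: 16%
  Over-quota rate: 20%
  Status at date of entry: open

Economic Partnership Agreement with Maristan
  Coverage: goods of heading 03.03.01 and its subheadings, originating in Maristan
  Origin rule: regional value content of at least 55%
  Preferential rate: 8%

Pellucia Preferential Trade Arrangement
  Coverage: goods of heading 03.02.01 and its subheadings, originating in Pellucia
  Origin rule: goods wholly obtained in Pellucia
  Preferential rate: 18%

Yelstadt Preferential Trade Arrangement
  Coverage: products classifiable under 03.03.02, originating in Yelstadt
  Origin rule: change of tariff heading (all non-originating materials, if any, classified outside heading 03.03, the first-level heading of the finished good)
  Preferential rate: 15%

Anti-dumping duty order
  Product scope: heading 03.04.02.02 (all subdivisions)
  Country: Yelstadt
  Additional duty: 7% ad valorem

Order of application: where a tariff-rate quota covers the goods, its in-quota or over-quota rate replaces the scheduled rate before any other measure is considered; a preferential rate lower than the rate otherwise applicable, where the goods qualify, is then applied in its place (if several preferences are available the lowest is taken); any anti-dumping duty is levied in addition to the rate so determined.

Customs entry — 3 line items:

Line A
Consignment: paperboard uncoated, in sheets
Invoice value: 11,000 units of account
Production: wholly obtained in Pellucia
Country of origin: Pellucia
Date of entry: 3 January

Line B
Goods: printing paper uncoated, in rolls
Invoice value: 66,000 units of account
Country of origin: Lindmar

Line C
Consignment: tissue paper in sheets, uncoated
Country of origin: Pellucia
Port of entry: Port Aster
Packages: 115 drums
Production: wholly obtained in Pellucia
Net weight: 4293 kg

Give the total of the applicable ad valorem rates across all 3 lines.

63%

Line A: paperboard → 03.02; uncoated → 03.02.01; in sheets → 03.02.01.01. Scheduled 14%. Pellucia agreement on 03.02.01: wholly obtained → 18% available; preference 18% not lower than 14% → no reduction. → 14%.
Line B: printing paper → 03.01; uncoated → 03.01.01; in rolls → 03.01.01.02. Scheduled 33%. No special measure applies. → 33%.
Line C: tissue paper → 03.04; uncoated → 03.04.02; in sheets → 03.04.02.02. Scheduled 17%. quota on 03.04.02.02 open → in-quota 16%; Pellucia agreement on 03.02.01: 03.04.02.02 not covered. → 16%.
Sum: 14% + 33% + 16% = 63%.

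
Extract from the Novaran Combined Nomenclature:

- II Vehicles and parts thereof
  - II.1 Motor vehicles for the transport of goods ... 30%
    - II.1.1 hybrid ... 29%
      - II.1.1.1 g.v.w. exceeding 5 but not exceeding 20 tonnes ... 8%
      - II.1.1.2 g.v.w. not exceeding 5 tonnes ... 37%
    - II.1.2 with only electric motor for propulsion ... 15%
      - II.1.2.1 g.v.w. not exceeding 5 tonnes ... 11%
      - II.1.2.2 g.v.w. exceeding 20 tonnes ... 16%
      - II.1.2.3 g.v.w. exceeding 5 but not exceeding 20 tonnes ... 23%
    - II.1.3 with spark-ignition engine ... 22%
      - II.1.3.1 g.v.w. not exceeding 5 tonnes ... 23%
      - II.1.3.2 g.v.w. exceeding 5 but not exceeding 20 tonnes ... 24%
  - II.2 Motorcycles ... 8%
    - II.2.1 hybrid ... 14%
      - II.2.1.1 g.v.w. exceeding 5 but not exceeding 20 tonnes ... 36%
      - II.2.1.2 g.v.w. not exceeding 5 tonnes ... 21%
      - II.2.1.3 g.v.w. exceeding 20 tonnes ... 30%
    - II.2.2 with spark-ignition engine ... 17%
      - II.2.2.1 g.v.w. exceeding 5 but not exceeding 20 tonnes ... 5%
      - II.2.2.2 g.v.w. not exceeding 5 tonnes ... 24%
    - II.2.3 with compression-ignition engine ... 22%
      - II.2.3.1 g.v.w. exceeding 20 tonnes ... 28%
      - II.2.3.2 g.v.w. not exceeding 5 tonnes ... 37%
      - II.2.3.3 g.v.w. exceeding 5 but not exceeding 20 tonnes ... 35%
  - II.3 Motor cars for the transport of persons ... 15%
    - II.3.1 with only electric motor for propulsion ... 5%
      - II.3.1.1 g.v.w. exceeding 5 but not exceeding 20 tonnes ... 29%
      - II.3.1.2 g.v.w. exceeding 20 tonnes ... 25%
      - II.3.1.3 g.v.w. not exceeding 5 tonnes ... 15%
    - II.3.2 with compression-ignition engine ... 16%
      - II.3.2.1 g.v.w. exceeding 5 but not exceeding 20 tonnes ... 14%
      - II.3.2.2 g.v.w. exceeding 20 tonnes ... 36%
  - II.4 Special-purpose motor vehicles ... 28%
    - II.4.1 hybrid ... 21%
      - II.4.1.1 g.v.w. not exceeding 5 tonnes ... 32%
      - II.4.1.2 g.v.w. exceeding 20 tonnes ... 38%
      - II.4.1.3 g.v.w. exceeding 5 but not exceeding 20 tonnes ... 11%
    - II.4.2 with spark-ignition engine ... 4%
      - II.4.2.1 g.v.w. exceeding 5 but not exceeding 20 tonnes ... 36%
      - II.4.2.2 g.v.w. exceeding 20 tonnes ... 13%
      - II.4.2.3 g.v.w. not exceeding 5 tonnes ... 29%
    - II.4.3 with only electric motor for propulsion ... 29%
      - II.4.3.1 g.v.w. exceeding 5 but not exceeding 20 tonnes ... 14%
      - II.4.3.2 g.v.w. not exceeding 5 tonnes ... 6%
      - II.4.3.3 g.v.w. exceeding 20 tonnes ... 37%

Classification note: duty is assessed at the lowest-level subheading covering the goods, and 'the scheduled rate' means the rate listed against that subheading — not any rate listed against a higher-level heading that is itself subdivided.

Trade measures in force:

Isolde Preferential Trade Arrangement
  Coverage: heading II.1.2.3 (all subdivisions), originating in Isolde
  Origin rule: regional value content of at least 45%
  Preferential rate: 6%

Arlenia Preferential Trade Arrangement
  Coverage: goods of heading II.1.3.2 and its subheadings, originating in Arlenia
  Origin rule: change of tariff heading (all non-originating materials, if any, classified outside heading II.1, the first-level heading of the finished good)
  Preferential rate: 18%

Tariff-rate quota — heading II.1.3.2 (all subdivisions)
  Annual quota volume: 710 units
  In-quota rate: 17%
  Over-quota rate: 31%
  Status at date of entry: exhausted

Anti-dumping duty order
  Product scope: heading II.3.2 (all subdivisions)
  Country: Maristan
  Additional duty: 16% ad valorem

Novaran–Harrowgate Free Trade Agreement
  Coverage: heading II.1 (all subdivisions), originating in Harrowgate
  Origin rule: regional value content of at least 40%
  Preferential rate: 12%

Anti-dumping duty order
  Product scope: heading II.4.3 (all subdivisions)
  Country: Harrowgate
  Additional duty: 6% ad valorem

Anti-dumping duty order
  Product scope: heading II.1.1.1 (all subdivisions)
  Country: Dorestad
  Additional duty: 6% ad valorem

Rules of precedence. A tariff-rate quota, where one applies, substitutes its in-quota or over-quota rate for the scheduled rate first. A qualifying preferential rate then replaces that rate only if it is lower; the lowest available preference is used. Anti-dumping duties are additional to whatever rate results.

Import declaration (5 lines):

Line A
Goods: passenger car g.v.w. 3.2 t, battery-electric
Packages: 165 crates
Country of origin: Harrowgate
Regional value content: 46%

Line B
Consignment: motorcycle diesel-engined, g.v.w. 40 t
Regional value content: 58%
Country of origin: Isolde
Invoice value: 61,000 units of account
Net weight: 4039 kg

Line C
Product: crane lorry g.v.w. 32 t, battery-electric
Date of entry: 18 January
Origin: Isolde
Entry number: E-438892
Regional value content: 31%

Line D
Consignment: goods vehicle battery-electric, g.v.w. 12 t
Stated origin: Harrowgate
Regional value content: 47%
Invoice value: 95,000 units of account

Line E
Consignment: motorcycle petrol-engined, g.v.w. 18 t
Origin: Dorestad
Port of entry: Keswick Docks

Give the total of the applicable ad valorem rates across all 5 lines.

97%

Line A: passenger car → II.3; battery-electric → II.3.1; g.v.w. 3.2 t → II.3.1.3. Scheduled 15%. Harrowgate agreement on II.1: II.3.1.3 not covered. → 15%.
Line B: motorcycle → II.2; diesel-engined → II.2.3; g.v.w. 40 t → II.2.3.1. Scheduled 28%. Isolde agreement on II.1.2.3: II.2.3.1 not covered. → 28%.
Line C: crane lorry → II.4; battery-electric → II.4.3; g.v.w. 32 t → II.4.3.3. Scheduled 37%. Isolde agreement on II.1.2.3: II.4.3.3 not covered. → 37%.
Line D: goods vehicle → II.1; battery-electric → II.1.2; g.v.w. 12 t → II.1.2.3. Scheduled 23%. Harrowgate agreement on II.1: RVC ≥ 40% → 12% available; preferential 12%. → 12%.
Line E: motorcycle → II.2; petrol-engined → II.2.2; g.v.w. 18 t → II.2.2.1. Scheduled 5%. No special measure applies. → 5%.
Sum: 15% + 28% + 37% + 12% + 5% = 97%.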